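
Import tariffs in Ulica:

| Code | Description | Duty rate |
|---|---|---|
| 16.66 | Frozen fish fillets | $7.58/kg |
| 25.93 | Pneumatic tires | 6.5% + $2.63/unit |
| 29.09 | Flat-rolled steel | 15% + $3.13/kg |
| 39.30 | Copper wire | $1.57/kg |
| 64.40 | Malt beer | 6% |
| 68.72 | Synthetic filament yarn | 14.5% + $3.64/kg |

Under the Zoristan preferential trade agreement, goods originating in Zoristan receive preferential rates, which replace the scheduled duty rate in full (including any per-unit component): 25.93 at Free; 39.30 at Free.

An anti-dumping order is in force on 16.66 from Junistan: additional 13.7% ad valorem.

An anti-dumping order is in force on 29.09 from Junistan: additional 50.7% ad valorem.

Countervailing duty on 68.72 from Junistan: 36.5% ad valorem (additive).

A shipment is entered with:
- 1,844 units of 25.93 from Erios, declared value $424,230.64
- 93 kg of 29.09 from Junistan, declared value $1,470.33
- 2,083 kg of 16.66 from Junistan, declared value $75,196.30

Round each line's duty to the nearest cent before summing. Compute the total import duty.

$59,772.84

Line 1 (25.93, Erios, 1,844 units, $424,230.64):
Base rate for 25.93 is 6.5% + $2.63/unit.
25.93 has an FTA preferential rate, but origin Erios is not Zoristan; base rate stands.
Duty = $424,230.64 × 6.5% + 1,844 × $2.63 = $32,424.71.
Line 2 (29.09, Junistan, 93 kg, $1,470.33):
Base rate for 29.09 is 15% + $3.13/kg.
Additional duty on 29.09 from Junistan: +50.7%. Applied ad valorem rate: 15% + 50.7% = 65.7%.
Duty = $1,470.33 × 65.7% + 93 × $3.13 = $1,257.10.
Line 3 (16.66, Junistan, 2,083 kg, $75,196.30):
Base rate for 16.66 is $7.58/kg.
Additional duty on 16.66 from Junistan: +13.7% ad valorem. Applied ad valorem rate = 13.7%.
Duty = $75,196.30 × 13.7% + 2,083 × $7.58 = $26,091.03.
Total = $32,424.71 + $1,257.10 + $26,091.03 = $59,772.84.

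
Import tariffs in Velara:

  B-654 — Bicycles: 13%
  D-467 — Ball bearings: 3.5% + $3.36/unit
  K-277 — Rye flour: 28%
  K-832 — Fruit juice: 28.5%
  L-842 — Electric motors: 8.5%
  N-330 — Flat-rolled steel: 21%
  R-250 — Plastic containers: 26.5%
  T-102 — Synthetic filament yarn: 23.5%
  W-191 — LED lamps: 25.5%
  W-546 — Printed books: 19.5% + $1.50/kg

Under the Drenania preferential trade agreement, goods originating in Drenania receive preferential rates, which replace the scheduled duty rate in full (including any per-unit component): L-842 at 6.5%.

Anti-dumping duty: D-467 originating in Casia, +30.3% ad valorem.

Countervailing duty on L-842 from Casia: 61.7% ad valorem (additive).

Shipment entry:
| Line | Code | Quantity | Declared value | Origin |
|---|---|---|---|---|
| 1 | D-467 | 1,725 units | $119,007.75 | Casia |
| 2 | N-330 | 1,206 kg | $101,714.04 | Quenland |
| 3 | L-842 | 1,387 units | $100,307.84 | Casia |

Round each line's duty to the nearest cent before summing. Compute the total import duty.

$137,796.67

Line 1 (D-467, Casia, 1,725 units, $119,007.75):
Base rate for D-467 is 3.5% + $3.36/unit.
Additional duty on D-467 from Casia: +30.3%. Applied ad valorem rate: 3.5% + 30.3% = 33.8%.
Duty = $119,007.75 × 33.8% + 1,725 × $3.36 = $46,020.62.
Line 2 (N-330, Quenland, 1,206 kg, $101,714.04):
Base rate for N-330 is 21%.
Duty = $101,714.04 × 21% = $21,359.95.
Line 3 (L-842, Casia, 1,387 units, $100,307.84):
Base rate for L-842 is 8.5%.
L-842 has an FTA preferential rate, but origin Casia is not Drenania; base rate stands.
Additional duty on L-842 from Casia: +61.7%. Applied ad valorem rate: 8.5% + 61.7% = 70.2%.
Duty = $100,307.84 × 70.2% = $70,416.10.
Total = $46,020.62 + $21,359.95 + $70,416.10 = $137,796.67.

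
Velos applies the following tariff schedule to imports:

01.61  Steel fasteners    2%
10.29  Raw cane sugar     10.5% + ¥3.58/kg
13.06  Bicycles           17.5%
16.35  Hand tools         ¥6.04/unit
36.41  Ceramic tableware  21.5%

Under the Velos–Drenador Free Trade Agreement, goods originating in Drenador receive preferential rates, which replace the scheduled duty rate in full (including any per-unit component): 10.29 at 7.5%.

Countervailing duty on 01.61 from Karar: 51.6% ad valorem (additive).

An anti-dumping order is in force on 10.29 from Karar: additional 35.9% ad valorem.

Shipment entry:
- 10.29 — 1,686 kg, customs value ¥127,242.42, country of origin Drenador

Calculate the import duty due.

¥9,543.18

Line 1 (10.29, Drenador, 1,686 kg, ¥127,242.42):
Base rate for 10.29 is 10.5% + ¥3.58/kg.
Origin Drenador qualifies under the Velos–Drenador agreement and 10.29 is covered: preferential rate 7.5% applies instead.
The additional-duty order on 10.29 targets Karar, not Drenador; it does not apply.
Duty = ¥127,242.42 × 7.5% = ¥9,543.18.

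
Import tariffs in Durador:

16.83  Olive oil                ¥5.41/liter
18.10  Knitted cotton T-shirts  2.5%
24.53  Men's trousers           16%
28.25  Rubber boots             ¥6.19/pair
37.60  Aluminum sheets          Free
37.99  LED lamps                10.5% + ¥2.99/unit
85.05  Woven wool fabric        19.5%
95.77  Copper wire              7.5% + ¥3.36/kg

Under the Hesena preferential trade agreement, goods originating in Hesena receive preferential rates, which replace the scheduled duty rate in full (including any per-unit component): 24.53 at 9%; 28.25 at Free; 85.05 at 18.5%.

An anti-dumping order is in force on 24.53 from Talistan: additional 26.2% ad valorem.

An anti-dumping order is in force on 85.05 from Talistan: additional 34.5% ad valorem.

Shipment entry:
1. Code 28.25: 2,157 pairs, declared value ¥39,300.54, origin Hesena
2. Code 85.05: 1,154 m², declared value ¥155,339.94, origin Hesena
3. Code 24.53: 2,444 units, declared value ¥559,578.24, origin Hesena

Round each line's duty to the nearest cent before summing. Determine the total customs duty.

Line 1 (28.25, Hesena, 2,157 pairs, ¥39,300.54):
Base rate for 28.25 is ¥6.19/pair.
Origin Hesena qualifies under the Durador–Hesena agreement and 28.25 is covered: preferential rate Free applies instead.
Duty = ¥39,300.54 × 0% = ¥0.00.
Line 2 (85.05, Hesena, 1,154 m², ¥155,339.94):
Base rate for 85.05 is 19.5%.
Origin Hesena qualifies under the Durador–Hesena agreement and 85.05 is covered: preferential rate 18.5% applies instead.
The additional-duty order on 85.05 targets Talistan, not Hesena; it does not apply.
Duty = ¥155,339.94 × 18.5% = ¥28,737.89.
Line 3 (24.53, Hesena, 2,444 units, ¥559,578.24):
Base rate for 24.53 is 16%.
Origin Hesena qualifies under the Durador–Hesena agreement and 24.53 is covered: preferential rate 9% applies instead.
The additional-duty order on 24.53 targets Talistan, not Hesena; it does not apply.
Duty = ¥559,578.24 × 9% = ¥50,362.04.
Total = ¥0.00 + ¥28,737.89 + ¥50,362.04 = ¥79,099.93.

¥79,099.93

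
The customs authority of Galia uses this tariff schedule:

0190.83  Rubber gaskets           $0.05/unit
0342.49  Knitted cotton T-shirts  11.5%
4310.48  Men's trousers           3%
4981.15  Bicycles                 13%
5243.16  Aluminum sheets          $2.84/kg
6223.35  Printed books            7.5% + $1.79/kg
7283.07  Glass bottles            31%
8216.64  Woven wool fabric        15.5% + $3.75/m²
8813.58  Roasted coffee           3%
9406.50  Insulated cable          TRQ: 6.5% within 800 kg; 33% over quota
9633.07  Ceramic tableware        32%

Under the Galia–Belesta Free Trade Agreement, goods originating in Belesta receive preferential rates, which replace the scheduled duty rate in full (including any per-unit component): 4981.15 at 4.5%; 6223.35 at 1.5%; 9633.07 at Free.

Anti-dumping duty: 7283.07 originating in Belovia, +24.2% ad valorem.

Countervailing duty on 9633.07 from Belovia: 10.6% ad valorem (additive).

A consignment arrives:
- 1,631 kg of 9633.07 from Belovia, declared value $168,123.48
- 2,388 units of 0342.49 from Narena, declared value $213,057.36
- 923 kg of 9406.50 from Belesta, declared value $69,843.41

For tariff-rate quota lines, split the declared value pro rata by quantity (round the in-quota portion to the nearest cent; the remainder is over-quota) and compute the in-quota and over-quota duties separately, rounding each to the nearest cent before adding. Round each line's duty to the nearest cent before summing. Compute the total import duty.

$103,128.49

Line 1 (9633.07, Belovia, 1,631 kg, $168,123.48):
Base rate for 9633.07 is 32%.
9633.07 has an FTA preferential rate, but origin Belovia is not Belesta; base rate stands.
Additional duty on 9633.07 from Belovia: +10.6%. Applied ad valorem rate: 32% + 10.6% = 42.6%.
Duty = $168,123.48 × 42.6% = $71,620.60.
Line 2 (0342.49, Narena, 2,388 units, $213,057.36):
Base rate for 0342.49 is 11.5%.
Duty = $213,057.36 × 11.5% = $24,501.60.
Line 3 (9406.50, Belesta, 923 kg, $69,843.41):
Code 9406.50 is under a tariff-rate quota (threshold 800 kg). In-quota: 800 kg at 6.5%; over-quota: 123 kg at 33%.
Pro-rata value split: in-quota = $69,843.41 × 800/923 = $60,536.00; over-quota = $69,843.41 − $60,536.00 = $9,307.41.
In-quota duty = $60,536.00 × 6.5% = $3,934.84. Over-quota duty = $9,307.41 × 33% = $3,071.45.
Line duty = $3,934.84 + $3,071.45 = $7,006.29.
Total = $71,620.60 + $24,501.60 + $7,006.29 = $103,128.49.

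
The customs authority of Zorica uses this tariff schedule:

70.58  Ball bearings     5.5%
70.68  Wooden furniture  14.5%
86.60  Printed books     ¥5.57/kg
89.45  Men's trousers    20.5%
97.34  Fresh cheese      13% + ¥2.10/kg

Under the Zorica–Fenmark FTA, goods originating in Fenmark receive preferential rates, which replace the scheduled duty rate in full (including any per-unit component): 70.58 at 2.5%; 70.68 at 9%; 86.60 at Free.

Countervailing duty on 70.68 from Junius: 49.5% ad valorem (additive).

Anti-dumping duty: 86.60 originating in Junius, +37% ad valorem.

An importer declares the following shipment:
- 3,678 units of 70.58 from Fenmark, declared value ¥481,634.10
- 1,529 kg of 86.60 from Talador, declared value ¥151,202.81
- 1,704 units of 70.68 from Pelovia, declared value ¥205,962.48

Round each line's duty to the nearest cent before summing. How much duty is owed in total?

¥50,421.94

Line 1 (70.58, Fenmark, 3,678 units, ¥481,634.10):
Base rate for 70.58 is 5.5%.
Origin Fenmark qualifies under the Zorica–Fenmark agreement and 70.58 is covered: preferential rate 2.5% applies instead.
Duty = ¥481,634.10 × 2.5% = ¥12,040.85.
Line 2 (86.60, Talador, 1,529 kg, ¥151,202.81):
Base rate for 86.60 is ¥5.57/kg.
86.60 has an FTA preferential rate, but origin Talador is not Fenmark; base rate stands.
The additional-duty order on 86.60 targets Junius, not Talador; it does not apply.
Duty = 1,529 × ¥5.57 = ¥8,516.53.
Line 3 (70.68, Pelovia, 1,704 units, ¥205,962.48):
Base rate for 70.68 is 14.5%.
70.68 has an FTA preferential rate, but origin Pelovia is not Fenmark; base rate stands.
The additional-duty order on 70.68 targets Junius, not Pelovia; it does not apply.
Duty = ¥205,962.48 × 14.5% = ¥29,864.56.
Total = ¥12,040.85 + ¥8,516.53 + ¥29,864.56 = ¥50,421.94.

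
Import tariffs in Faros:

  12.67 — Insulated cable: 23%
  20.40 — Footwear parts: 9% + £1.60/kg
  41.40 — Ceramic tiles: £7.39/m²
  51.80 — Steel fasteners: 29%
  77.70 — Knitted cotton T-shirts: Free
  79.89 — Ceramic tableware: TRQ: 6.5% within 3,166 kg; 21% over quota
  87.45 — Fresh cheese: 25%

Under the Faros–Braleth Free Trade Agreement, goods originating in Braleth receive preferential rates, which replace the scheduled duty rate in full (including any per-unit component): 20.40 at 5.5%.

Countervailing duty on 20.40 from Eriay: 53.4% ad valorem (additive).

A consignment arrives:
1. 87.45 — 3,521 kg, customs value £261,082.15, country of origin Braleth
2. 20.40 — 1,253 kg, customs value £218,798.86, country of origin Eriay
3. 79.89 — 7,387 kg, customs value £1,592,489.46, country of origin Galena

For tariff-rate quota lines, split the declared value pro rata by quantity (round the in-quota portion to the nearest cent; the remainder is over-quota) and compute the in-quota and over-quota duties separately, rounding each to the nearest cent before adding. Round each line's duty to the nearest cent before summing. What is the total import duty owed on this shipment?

£439,262.31

Line 1 (87.45, Braleth, 3,521 kg, £261,082.15):
Base rate for 87.45 is 25%.
Origin Braleth is the FTA partner but 87.45 is not on the preference list; base rate stands.
Duty = £261,082.15 × 25% = £65,270.54.
Line 2 (20.40, Eriay, 1,253 kg, £218,798.86):
Base rate for 20.40 is 9% + £1.60/kg.
20.40 has an FTA preferential rate, but origin Eriay is not Braleth; base rate stands.
Additional duty on 20.40 from Eriay: +53.4%. Applied ad valorem rate: 9% + 53.4% = 62.4%.
Duty = £218,798.86 × 62.4% + 1,253 × £1.60 = £138,535.29.
Line 3 (79.89, Galena, 7,387 kg, £1,592,489.46):
Code 79.89 is under a tariff-rate quota (threshold 3,166 kg). In-quota: 3,166 kg at 6.5%; over-quota: 4,221 kg at 21%.
Pro-rata value split: in-quota = £1,592,489.46 × 3,166/7,387 = £682,526.28; over-quota = £1,592,489.46 − £682,526.28 = £909,963.18.
In-quota duty = £682,526.28 × 6.5% = £44,364.21. Over-quota duty = £909,963.18 × 21% = £191,092.27.
Line duty = £44,364.21 + £191,092.27 = £235,456.48.
Total = £65,270.54 + £138,535.29 + £235,456.48 = £439,262.31.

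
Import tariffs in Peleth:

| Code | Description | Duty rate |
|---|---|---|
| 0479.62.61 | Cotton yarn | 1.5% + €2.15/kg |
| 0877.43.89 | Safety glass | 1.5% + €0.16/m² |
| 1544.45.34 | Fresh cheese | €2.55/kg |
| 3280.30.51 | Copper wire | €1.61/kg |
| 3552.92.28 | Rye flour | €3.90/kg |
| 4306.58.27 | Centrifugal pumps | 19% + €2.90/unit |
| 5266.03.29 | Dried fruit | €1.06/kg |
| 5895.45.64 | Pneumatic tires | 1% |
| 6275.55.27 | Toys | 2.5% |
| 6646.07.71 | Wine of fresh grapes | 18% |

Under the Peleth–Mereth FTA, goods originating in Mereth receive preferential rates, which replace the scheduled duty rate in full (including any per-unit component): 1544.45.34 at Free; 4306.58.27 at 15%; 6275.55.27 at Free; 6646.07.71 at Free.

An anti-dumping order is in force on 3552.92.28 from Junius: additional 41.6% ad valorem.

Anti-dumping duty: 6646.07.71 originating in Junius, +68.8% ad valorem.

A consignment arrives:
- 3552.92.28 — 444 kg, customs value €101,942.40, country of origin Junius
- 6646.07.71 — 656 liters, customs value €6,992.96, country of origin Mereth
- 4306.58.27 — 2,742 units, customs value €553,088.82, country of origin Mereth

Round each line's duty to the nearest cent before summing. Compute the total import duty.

€127,102.96

Line 1 (3552.92.28, Junius, 444 kg, €101,942.40):
Base rate for 3552.92.28 is €3.90/kg.
Additional duty on 3552.92.28 from Junius: +41.6% ad valorem. Applied ad valorem rate = 41.6%.
Duty = €101,942.40 × 41.6% + 444 × €3.90 = €44,139.64.
Line 2 (6646.07.71, Mereth, 656 liters, €6,992.96):
Base rate for 6646.07.71 is 18%.
Origin Mereth qualifies under the Peleth–Mereth agreement and 6646.07.71 is covered: preferential rate Free applies instead.
The additional-duty order on 6646.07.71 targets Junius, not Mereth; it does not apply.
Duty = €6,992.96 × 0% = €0.00.
Line 3 (4306.58.27, Mereth, 2,742 units, €553,088.82):
Base rate for 4306.58.27 is 19% + €2.90/unit.
Origin Mereth qualifies under the Peleth–Mereth agreement and 4306.58.27 is covered: preferential rate 15% applies instead.
Duty = €553,088.82 × 15% = €82,963.32.
Total = €44,139.64 + €0.00 + €82,963.32 = €127,102.96.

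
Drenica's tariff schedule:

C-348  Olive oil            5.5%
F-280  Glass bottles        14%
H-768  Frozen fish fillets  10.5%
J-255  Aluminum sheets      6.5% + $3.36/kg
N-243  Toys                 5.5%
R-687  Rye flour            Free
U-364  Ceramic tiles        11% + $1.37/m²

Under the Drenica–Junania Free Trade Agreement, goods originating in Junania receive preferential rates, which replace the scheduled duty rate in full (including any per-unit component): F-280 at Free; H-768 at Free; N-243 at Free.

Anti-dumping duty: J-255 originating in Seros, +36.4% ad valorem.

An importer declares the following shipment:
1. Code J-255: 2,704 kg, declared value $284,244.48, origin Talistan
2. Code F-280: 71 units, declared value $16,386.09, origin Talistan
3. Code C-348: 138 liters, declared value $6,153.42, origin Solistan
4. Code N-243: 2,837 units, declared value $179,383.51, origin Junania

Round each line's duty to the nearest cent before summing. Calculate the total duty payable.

$30,193.82

Line 1 (J-255, Talistan, 2,704 kg, $284,244.48):
Base rate for J-255 is 6.5% + $3.36/kg.
The additional-duty order on J-255 targets Seros, not Talistan; it does not apply.
Duty = $284,244.48 × 6.5% + 2,704 × $3.36 = $27,561.33.
Line 2 (F-280, Talistan, 71 units, $16,386.09):
Base rate for F-280 is 14%.
F-280 has an FTA preferential rate, but origin Talistan is not Junania; base rate stands.
Duty = $16,386.09 × 14% = $2,294.05.
Line 3 (C-348, Solistan, 138 liters, $6,153.42):
Base rate for C-348 is 5.5%.
Duty = $6,153.42 × 5.5% = $338.44.
Line 4 (N-243, Junania, 2,837 units, $179,383.51):
Base rate for N-243 is 5.5%.
Origin Junania qualifies under the Drenica–Junania agreement and N-243 is covered: preferential rate Free applies instead.
Duty = $179,383.51 × 0% = $0.00.
Total = $27,561.33 + $2,294.05 + $338.44 + $0.00 = $30,193.82.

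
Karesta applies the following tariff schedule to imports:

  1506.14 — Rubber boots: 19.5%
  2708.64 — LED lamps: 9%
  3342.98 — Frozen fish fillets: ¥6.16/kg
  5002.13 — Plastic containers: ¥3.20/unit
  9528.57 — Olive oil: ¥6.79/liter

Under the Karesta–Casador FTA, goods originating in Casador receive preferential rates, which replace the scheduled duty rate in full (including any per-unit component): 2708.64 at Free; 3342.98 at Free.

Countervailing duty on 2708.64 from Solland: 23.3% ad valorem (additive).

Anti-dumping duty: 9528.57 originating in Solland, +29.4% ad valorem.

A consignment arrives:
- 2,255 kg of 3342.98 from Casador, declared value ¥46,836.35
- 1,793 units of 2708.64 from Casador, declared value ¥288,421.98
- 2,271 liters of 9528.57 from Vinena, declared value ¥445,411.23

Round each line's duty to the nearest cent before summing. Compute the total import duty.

Line 1 (3342.98, Casador, 2,255 kg, ¥46,836.35):
Base rate for 3342.98 is ¥6.16/kg.
Origin Casador qualifies under the Karesta–Casador agreement and 3342.98 is covered: preferential rate Free applies instead.
Duty = ¥46,836.35 × 0% = ¥0.00.
Line 2 (2708.64, Casador, 1,793 units, ¥288,421.98):
Base rate for 2708.64 is 9%.
Origin Casador qualifies under the Karesta–Casador agreement and 2708.64 is covered: preferential rate Free applies instead.
The additional-duty order on 2708.64 targets Solland, not Casador; it does not apply.
Duty = ¥288,421.98 × 0% = ¥0.00.
Line 3 (9528.57, Vinena, 2,271 liters, ¥445,411.23):
Base rate for 9528.57 is ¥6.79/liter.
The additional-duty order on 9528.57 targets Solland, not Vinena; it does not apply.
Duty = 2,271 × ¥6.79 = ¥15,420.09.
Total = ¥0.00 + ¥0.00 + ¥15,420.09 = ¥15,420.09.

¥15,420.09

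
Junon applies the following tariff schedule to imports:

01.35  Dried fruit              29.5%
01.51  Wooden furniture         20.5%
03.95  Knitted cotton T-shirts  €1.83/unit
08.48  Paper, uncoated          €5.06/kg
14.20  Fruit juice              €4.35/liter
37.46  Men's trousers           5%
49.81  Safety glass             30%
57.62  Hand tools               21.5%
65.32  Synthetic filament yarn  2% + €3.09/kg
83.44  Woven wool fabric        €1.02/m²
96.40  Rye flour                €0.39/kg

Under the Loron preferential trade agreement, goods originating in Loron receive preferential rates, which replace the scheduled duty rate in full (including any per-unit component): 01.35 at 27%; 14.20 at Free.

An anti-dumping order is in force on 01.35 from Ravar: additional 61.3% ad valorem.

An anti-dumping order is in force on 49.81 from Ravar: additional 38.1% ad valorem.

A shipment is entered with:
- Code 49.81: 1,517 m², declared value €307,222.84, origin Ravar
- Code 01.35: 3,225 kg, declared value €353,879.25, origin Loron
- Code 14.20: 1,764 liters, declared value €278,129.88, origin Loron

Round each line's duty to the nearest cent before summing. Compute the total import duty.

Line 1 (49.81, Ravar, 1,517 m², €307,222.84):
Base rate for 49.81 is 30%.
Additional duty on 49.81 from Ravar: +38.1%. Applied ad valorem rate: 30% + 38.1% = 68.1%.
Duty = €307,222.84 × 68.1% = €209,218.75.
Line 2 (01.35, Loron, 3,225 kg, €353,879.25):
Base rate for 01.35 is 29.5%.
Origin Loron qualifies under the Junon–Loron agreement and 01.35 is covered: preferential rate 27% applies instead.
The additional-duty order on 01.35 targets Ravar, not Loron; it does not apply.
Duty = €353,879.25 × 27% = €95,547.40.
Line 3 (14.20, Loron, 1,764 liters, €278,129.88):
Base rate for 14.20 is €4.35/liter.
Origin Loron qualifies under the Junon–Loron agreement and 14.20 is covered: preferential rate Free applies instead.
Duty = €278,129.88 × 0% = €0.00.
Total = €209,218.75 + €95,547.40 + €0.00 = €304,766.15.

€304,766.15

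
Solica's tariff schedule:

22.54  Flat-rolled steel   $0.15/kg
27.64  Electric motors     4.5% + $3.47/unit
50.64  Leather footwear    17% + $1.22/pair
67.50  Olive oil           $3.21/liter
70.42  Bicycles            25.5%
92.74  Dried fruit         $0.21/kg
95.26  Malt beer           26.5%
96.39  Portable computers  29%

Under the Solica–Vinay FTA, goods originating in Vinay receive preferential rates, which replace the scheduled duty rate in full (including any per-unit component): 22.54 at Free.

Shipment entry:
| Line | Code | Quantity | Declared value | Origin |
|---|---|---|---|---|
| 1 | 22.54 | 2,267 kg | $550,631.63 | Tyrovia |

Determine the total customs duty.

$340.05

Line 1 (22.54, Tyrovia, 2,267 kg, $550,631.63):
Base rate for 22.54 is $0.15/kg.
22.54 has an FTA preferential rate, but origin Tyrovia is not Vinay; base rate stands.
Duty = 2,267 × $0.15 = $340.05.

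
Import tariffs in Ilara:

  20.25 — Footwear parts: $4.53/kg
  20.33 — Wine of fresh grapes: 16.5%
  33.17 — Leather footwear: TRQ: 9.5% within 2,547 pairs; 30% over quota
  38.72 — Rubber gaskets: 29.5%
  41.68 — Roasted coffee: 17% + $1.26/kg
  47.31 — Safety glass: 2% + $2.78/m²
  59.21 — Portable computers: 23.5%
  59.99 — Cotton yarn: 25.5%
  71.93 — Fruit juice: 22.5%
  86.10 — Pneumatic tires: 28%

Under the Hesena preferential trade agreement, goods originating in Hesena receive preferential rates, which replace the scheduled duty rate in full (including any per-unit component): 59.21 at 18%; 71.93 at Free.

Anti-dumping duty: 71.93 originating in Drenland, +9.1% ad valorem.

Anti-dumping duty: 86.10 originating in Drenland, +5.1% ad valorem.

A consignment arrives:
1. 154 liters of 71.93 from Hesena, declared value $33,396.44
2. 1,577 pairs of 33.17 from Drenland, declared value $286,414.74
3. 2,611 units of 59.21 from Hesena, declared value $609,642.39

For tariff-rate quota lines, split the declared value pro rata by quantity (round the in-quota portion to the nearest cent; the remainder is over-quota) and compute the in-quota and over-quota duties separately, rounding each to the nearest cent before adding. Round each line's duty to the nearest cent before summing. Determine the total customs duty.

Line 1 (71.93, Hesena, 154 liters, $33,396.44):
Base rate for 71.93 is 22.5%.
Origin Hesena qualifies under the Ilara–Hesena agreement and 71.93 is covered: preferential rate Free applies instead.
The additional-duty order on 71.93 targets Drenland, not Hesena; it does not apply.
Duty = $33,396.44 × 0% = $0.00.
Line 2 (33.17, Drenland, 1,577 pairs, $286,414.74):
Code 33.17 is under a tariff-rate quota (threshold 2,547 pairs). Quantity 1,577 pairs is within the quota, so the in-quota rate 9.5% applies to the full value.
Duty = $286,414.74 × 9.5% = $27,209.40.
Line 3 (59.21, Hesena, 2,611 units, $609,642.39):
Base rate for 59.21 is 23.5%.
Origin Hesena qualifies under the Ilara–Hesena agreement and 59.21 is covered: preferential rate 18% applies instead.
Duty = $609,642.39 × 18% = $109,735.63.
Total = $0.00 + $27,209.40 + $109,735.63 = $136,945.03.

$136,945.03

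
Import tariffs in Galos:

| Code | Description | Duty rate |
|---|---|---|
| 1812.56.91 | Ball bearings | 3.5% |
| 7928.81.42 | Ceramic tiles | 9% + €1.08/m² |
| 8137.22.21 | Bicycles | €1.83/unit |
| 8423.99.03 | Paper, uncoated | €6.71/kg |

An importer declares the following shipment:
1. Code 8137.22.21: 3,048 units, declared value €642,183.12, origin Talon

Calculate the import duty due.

€5,577.84

Line 1 (8137.22.21, Talon, 3,048 units, €642,183.12):
Base rate for 8137.22.21 is €1.83/unit.
Duty = 3,048 × €1.83 = €5,577.84.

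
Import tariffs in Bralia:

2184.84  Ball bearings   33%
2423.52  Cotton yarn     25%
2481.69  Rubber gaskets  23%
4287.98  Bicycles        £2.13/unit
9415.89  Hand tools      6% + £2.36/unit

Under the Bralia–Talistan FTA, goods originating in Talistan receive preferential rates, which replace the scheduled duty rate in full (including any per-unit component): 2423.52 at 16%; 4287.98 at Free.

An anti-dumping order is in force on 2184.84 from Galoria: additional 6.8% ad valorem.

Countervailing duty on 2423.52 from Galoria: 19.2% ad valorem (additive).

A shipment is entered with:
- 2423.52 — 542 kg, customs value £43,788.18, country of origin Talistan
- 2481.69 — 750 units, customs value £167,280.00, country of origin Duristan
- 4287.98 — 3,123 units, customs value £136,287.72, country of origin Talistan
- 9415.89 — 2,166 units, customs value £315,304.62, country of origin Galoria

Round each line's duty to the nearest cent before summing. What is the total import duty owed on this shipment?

Line 1 (2423.52, Talistan, 542 kg, £43,788.18):
Base rate for 2423.52 is 25%.
Origin Talistan qualifies under the Bralia–Talistan agreement and 2423.52 is covered: preferential rate 16% applies instead.
The additional-duty order on 2423.52 targets Galoria, not Talistan; it does not apply.
Duty = £43,788.18 × 16% = £7,006.11.
Line 2 (2481.69, Duristan, 750 units, £167,280.00):
Base rate for 2481.69 is 23%.
Duty = £167,280.00 × 23% = £38,474.40.
Line 3 (4287.98, Talistan, 3,123 units, £136,287.72):
Base rate for 4287.98 is £2.13/unit.
Origin Talistan qualifies under the Bralia–Talistan agreement and 4287.98 is covered: preferential rate Free applies instead.
Duty = £136,287.72 × 0% = £0.00.
Line 4 (9415.89, Galoria, 2,166 units, £315,304.62):
Base rate for 9415.89 is 6% + £2.36/unit.
Duty = £315,304.62 × 6% + 2,166 × £2.36 = £24,030.04.
Total = £7,006.11 + £38,474.40 + £0.00 + £24,030.04 = £69,510.55.

£69,510.55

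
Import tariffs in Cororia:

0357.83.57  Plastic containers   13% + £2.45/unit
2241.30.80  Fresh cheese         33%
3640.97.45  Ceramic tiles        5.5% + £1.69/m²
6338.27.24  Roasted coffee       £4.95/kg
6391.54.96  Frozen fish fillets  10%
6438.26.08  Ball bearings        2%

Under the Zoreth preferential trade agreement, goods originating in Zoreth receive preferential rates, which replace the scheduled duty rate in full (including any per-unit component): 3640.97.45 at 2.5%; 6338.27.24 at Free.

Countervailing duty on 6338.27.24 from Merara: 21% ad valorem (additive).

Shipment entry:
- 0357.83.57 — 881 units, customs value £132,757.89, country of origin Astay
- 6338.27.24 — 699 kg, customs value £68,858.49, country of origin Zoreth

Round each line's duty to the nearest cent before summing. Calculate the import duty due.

Line 1 (0357.83.57, Astay, 881 units, £132,757.89):
Base rate for 0357.83.57 is 13% + £2.45/unit.
Duty = £132,757.89 × 13% + 881 × £2.45 = £19,416.98.
Line 2 (6338.27.24, Zoreth, 699 kg, £68,858.49):
Base rate for 6338.27.24 is £4.95/kg.
Origin Zoreth qualifies under the Cororia–Zoreth agreement and 6338.27.24 is covered: preferential rate Free applies instead.
The additional-duty order on 6338.27.24 targets Merara, not Zoreth; it does not apply.
Duty = £68,858.49 × 0% = £0.00.
Total = £19,416.98 + £0.00 = £19,416.98.

£19,416.98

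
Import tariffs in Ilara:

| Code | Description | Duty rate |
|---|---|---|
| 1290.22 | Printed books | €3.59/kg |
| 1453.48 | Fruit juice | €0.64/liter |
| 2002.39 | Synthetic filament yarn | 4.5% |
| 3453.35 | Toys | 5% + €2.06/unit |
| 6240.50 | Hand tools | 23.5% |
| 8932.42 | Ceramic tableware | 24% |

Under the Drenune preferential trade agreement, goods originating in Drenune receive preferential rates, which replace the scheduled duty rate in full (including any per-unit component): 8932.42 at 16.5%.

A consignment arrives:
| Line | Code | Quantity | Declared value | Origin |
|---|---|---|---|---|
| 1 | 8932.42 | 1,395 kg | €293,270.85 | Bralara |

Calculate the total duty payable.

Line 1 (8932.42, Bralara, 1,395 kg, €293,270.85):
Base rate for 8932.42 is 24%.
8932.42 has an FTA preferential rate, but origin Bralara is not Drenune; base rate stands.
Duty = €293,270.85 × 24% = €70,385.00.

€70,385.00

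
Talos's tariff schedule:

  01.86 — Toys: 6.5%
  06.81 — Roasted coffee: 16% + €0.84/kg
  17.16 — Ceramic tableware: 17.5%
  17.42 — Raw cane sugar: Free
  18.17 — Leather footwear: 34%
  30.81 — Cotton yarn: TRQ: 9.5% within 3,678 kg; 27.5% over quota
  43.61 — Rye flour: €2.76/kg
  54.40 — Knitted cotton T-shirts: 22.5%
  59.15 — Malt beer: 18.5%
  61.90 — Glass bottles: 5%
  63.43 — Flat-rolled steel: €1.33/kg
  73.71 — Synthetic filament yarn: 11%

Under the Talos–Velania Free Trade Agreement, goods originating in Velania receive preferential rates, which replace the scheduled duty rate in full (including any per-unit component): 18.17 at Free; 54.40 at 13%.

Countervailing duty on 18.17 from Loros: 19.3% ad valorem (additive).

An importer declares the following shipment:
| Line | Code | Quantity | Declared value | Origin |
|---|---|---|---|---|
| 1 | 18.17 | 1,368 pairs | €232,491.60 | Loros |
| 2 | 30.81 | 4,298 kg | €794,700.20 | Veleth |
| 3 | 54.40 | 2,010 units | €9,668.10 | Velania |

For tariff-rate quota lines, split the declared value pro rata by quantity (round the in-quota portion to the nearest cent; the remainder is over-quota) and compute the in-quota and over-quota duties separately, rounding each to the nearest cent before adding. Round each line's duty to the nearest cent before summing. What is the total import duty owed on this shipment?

€221,306.23

Line 1 (18.17, Loros, 1,368 pairs, €232,491.60):
Base rate for 18.17 is 34%.
18.17 has an FTA preferential rate, but origin Loros is not Velania; base rate stands.
Additional duty on 18.17 from Loros: +19.3%. Applied ad valorem rate: 34% + 19.3% = 53.3%.
Duty = €232,491.60 × 53.3% = €123,918.02.
Line 2 (30.81, Veleth, 4,298 kg, €794,700.20):
Code 30.81 is under a tariff-rate quota (threshold 3,678 kg). In-quota: 3,678 kg at 9.5%; over-quota: 620 kg at 27.5%.
Pro-rata value split: in-quota = €794,700.20 × 3,678/4,298 = €680,062.20; over-quota = €794,700.20 − €680,062.20 = €114,638.00.
In-quota duty = €680,062.20 × 9.5% = €64,605.91. Over-quota duty = €114,638.00 × 27.5% = €31,525.45.
Line duty = €64,605.91 + €31,525.45 = €96,131.36.
Line 3 (54.40, Velania, 2,010 units, €9,668.10):
Base rate for 54.40 is 22.5%.
Origin Velania qualifies under the Talos–Velania agreement and 54.40 is covered: preferential rate 13% applies instead.
Duty = €9,668.10 × 13% = €1,256.85.
Total = €123,918.02 + €96,131.36 + €1,256.85 = €221,306.23.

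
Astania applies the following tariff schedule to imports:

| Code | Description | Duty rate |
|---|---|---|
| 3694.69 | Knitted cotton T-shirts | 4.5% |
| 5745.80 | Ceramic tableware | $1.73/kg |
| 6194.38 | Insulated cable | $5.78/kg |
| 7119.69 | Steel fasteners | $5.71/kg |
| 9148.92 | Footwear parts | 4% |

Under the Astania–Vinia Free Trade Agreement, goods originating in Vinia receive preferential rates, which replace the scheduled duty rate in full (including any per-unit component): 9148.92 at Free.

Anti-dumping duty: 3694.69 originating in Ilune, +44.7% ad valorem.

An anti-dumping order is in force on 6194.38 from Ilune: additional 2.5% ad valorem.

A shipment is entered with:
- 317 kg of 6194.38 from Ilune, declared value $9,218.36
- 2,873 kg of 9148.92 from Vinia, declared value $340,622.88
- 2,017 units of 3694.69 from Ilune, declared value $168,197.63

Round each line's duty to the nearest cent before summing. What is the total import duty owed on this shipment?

Line 1 (6194.38, Ilune, 317 kg, $9,218.36):
Base rate for 6194.38 is $5.78/kg.
Additional duty on 6194.38 from Ilune: +2.5% ad valorem. Applied ad valorem rate = 2.5%.
Duty = $9,218.36 × 2.5% + 317 × $5.78 = $2,062.72.
Line 2 (9148.92, Vinia, 2,873 kg, $340,622.88):
Base rate for 9148.92 is 4%.
Origin Vinia qualifies under the Astania–Vinia agreement and 9148.92 is covered: preferential rate Free applies instead.
Duty = $340,622.88 × 0% = $0.00.
Line 3 (3694.69, Ilune, 2,017 units, $168,197.63):
Base rate for 3694.69 is 4.5%.
Additional duty on 3694.69 from Ilune: +44.7%. Applied ad valorem rate: 4.5% + 44.7% = 49.2%.
Duty = $168,197.63 × 49.2% = $82,753.23.
Total = $2,062.72 + $0.00 + $82,753.23 = $84,815.95.

$84,815.95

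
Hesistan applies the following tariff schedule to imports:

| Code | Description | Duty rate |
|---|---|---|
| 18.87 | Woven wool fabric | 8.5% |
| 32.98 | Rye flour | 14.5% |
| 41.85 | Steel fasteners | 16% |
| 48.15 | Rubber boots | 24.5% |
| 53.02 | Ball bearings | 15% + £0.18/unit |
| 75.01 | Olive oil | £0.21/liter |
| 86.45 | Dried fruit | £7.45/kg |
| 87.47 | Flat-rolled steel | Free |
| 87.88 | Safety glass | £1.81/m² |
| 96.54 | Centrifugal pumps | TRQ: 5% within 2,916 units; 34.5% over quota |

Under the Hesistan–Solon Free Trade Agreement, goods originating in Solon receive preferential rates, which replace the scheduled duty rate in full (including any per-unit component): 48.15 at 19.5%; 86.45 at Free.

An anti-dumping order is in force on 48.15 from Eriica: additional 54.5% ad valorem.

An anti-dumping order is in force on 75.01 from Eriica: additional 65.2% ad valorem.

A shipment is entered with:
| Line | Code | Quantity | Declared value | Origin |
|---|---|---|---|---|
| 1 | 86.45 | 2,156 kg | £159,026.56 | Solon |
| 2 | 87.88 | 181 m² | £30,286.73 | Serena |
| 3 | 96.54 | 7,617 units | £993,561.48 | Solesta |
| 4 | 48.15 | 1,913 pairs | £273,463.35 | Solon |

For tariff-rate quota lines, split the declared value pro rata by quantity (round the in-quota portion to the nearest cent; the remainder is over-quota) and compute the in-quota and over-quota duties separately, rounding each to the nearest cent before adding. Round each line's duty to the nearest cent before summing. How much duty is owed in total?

Line 1 (86.45, Solon, 2,156 kg, £159,026.56):
Base rate for 86.45 is £7.45/kg.
Origin Solon qualifies under the Hesistan–Solon agreement and 86.45 is covered: preferential rate Free applies instead.
Duty = £159,026.56 × 0% = £0.00.
Line 2 (87.88, Serena, 181 m², £30,286.73):
Base rate for 87.88 is £1.81/m².
Duty = 181 × £1.81 = £327.61.
Line 3 (96.54, Solesta, 7,617 units, £993,561.48):
Code 96.54 is under a tariff-rate quota (threshold 2,916 units). In-quota: 2,916 units at 5%; over-quota: 4,701 units at 34.5%.
Pro-rata value split: in-quota = £993,561.48 × 2,916/7,617 = £380,363.04; over-quota = £993,561.48 − £380,363.04 = £613,198.44.
In-quota duty = £380,363.04 × 5% = £19,018.15. Over-quota duty = £613,198.44 × 34.5% = £211,553.46.
Line duty = £19,018.15 + £211,553.46 = £230,571.61.
Line 4 (48.15, Solon, 1,913 pairs, £273,463.35):
Base rate for 48.15 is 24.5%.
Origin Solon qualifies under the Hesistan–Solon agreement and 48.15 is covered: preferential rate 19.5% applies instead.
The additional-duty order on 48.15 targets Eriica, not Solon; it does not apply.
Duty = £273,463.35 × 19.5% = £53,325.35.
Total = £0.00 + £327.61 + £230,571.61 + £53,325.35 = £284,224.57.

£284,224.57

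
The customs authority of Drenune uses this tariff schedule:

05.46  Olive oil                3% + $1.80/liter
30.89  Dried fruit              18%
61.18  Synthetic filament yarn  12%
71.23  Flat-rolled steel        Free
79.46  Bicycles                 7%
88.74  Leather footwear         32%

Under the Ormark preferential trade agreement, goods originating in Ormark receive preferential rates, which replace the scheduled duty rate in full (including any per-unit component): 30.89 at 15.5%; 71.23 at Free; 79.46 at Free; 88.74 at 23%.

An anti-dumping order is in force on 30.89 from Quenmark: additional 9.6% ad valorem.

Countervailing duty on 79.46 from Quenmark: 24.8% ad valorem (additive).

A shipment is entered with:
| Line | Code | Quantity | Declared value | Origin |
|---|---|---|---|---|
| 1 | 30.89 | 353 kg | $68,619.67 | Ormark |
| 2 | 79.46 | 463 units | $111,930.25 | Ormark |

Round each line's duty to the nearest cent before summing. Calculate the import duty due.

Line 1 (30.89, Ormark, 353 kg, $68,619.67):
Base rate for 30.89 is 18%.
Origin Ormark qualifies under the Drenune–Ormark agreement and 30.89 is covered: preferential rate 15.5% applies instead.
The additional-duty order on 30.89 targets Quenmark, not Ormark; it does not apply.
Duty = $68,619.67 × 15.5% = $10,636.05.
Line 2 (79.46, Ormark, 463 units, $111,930.25):
Base rate for 79.46 is 7%.
Origin Ormark qualifies under the Drenune–Ormark agreement and 79.46 is covered: preferential rate Free applies instead.
The additional-duty order on 79.46 targets Quenmark, not Ormark; it does not apply.
Duty = $111,930.25 × 0% = $0.00.
Total = $10,636.05 + $0.00 = $10,636.05.

$10,636.05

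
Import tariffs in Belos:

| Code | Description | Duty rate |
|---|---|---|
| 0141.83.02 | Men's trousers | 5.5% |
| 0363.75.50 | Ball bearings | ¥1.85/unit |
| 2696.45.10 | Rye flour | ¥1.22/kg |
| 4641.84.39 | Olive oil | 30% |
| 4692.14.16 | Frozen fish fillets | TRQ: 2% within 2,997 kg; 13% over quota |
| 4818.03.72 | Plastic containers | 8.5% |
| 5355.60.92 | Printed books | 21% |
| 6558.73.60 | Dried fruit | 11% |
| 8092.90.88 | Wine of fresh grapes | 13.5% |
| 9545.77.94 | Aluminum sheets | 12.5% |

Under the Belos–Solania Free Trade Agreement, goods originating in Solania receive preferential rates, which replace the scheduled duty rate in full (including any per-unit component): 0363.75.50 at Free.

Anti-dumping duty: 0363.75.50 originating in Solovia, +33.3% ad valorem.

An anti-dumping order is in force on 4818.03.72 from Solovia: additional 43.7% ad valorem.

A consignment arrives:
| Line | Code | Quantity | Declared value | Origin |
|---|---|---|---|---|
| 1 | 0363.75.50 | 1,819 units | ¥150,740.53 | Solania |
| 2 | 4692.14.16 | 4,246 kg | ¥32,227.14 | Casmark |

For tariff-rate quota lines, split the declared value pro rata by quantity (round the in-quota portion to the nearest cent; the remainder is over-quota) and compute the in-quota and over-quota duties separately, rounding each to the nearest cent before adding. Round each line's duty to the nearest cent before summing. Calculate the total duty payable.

Line 1 (0363.75.50, Solania, 1,819 units, ¥150,740.53):
Base rate for 0363.75.50 is ¥1.85/unit.
Origin Solania qualifies under the Belos–Solania agreement and 0363.75.50 is covered: preferential rate Free applies instead.
The additional-duty order on 0363.75.50 targets Solovia, not Solania; it does not apply.
Duty = ¥150,740.53 × 0% = ¥0.00.
Line 2 (4692.14.16, Casmark, 4,246 kg, ¥32,227.14):
Code 4692.14.16 is under a tariff-rate quota (threshold 2,997 kg). In-quota: 2,997 kg at 2%; over-quota: 1,249 kg at 13%.
Pro-rata value split: in-quota = ¥32,227.14 × 2,997/4,246 = ¥22,747.23; over-quota = ¥32,227.14 − ¥22,747.23 = ¥9,479.91.
In-quota duty = ¥22,747.23 × 2% = ¥454.94. Over-quota duty = ¥9,479.91 × 13% = ¥1,232.39.
Line duty = ¥454.94 + ¥1,232.39 = ¥1,687.33.
Total = ¥0.00 + ¥1,687.33 = ¥1,687.33.

¥1,687.33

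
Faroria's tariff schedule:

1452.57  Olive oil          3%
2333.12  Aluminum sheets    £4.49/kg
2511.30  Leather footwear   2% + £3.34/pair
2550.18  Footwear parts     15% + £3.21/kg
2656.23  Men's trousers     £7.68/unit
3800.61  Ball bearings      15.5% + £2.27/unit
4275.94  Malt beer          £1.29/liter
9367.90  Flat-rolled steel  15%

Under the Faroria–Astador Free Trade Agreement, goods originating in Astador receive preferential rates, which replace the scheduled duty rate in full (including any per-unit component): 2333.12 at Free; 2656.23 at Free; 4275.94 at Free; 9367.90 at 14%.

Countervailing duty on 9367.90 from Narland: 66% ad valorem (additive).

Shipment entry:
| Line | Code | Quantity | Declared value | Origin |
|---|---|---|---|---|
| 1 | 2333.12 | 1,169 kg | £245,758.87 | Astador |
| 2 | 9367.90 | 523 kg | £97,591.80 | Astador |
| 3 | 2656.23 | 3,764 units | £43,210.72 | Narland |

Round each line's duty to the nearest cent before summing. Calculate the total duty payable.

£42,570.37

Line 1 (2333.12, Astador, 1,169 kg, £245,758.87):
Base rate for 2333.12 is £4.49/kg.
Origin Astador qualifies under the Faroria–Astador agreement and 2333.12 is covered: preferential rate Free applies instead.
Duty = £245,758.87 × 0% = £0.00.
Line 2 (9367.90, Astador, 523 kg, £97,591.80):
Base rate for 9367.90 is 15%.
Origin Astador qualifies under the Faroria–Astador agreement and 9367.90 is covered: preferential rate 14% applies instead.
The additional-duty order on 9367.90 targets Narland, not Astador; it does not apply.
Duty = £97,591.80 × 14% = £13,662.85.
Line 3 (2656.23, Narland, 3,764 units, £43,210.72):
Base rate for 2656.23 is £7.68/unit.
2656.23 has an FTA preferential rate, but origin Narland is not Astador; base rate stands.
Duty = 3,764 × £7.68 = £28,907.52.
Total = £0.00 + £13,662.85 + £28,907.52 = £42,570.37.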